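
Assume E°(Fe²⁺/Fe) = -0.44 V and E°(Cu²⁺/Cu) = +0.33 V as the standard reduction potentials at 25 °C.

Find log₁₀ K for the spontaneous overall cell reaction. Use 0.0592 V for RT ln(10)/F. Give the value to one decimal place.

Cathode: Cu²⁺/Cu; anode: Fe²⁺/Fe. E°cell = +0.77 V, n = 2.
log K = nE°cell / 0.0592 = (2)(+0.77) / 0.0592 = 26.0.

26.0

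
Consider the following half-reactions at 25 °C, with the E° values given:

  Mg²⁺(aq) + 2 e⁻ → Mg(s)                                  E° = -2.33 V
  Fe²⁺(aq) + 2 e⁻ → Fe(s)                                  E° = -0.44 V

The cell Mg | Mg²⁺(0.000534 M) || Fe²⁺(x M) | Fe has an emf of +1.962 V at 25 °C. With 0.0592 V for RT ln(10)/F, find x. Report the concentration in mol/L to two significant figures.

0.14 M

Fe²⁺/Fe is the cathode, Mg²⁺/Mg the anode: E°cell = +1.89 V, n = 2.
Overall reaction: Fe²⁺(aq) + Mg(s) → Fe(s) + Mg²⁺(aq); Q = [Mg²⁺]^1/[Fe²⁺]^1.
From E = E° − (0.0592/n) log Q: log Q = (E° − E)·n/0.0592 = (+1.89 − (+1.962))·2/0.0592 = -2.4324.
So 1·log[Fe²⁺] = 1·log(0.000534) − log Q = -3.2725 − (-2.4324) = -0.8401; [Fe²⁺] = 10^(-0.8401) ≈ 0.14 M.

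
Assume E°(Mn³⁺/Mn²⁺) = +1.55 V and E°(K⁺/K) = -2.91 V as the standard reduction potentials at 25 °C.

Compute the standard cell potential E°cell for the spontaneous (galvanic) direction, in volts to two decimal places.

+4.46 V

The Mn³⁺/Mn²⁺ couple has the higher reduction potential, so it is the cathode; K⁺/K is oxidised at the anode.
E°cell = E°(cathode) − E°(anode) = (+1.55) − (-2.91) = +4.46 V.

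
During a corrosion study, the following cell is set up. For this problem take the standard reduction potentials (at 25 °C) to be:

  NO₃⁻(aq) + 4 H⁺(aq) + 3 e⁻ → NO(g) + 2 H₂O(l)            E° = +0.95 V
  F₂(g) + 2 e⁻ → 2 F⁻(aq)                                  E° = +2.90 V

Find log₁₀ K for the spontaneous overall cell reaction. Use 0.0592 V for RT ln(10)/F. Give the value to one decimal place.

197.6

Cathode: F₂/F⁻; anode: NO₃⁻/NO. E°cell = +1.95 V, n = 6.
log K = nE°cell / 0.0592 = (6)(+1.95) / 0.0592 = 197.6.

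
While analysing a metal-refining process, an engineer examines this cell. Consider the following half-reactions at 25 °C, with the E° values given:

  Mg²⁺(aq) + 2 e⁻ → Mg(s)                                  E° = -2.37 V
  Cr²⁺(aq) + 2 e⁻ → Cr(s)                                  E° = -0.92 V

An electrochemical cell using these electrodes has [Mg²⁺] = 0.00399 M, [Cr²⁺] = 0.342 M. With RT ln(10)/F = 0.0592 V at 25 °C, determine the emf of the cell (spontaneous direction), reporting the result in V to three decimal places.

+1.507 V

Cr²⁺/Cr is the cathode (higher E°), Mg²⁺/Mg the anode: E°cell = -0.92 − (-2.37) = +1.45 V, n = 2.
Overall: Cr²⁺(aq) + Mg(s) → Cr(s) + Mg²⁺(aq)
Q = [Mg²⁺] / ([Cr²⁺]); log Q = -1.933.
E = E° − (0.0592/n) log Q = +1.45 − (0.0592/2)(-1.933) = +1.507 V.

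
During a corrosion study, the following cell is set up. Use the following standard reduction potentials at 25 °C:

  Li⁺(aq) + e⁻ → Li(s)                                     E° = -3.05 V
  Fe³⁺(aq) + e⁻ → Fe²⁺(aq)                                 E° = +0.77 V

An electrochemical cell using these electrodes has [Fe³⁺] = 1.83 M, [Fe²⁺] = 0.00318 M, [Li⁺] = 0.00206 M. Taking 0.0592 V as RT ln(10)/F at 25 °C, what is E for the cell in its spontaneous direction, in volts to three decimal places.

+4.142 V

Fe³⁺/Fe²⁺ is the cathode (higher E°), Li⁺/Li the anode: E°cell = +0.77 − (-3.05) = +3.82 V, n = 1.
Overall: Fe³⁺(aq) + Li(s) → Fe²⁺(aq) + Li⁺(aq)
Q = [Fe²⁺]·[Li⁺] / ([Fe³⁺]); log Q = -5.446.
E = E° − (0.0592/n) log Q = +3.82 − (0.0592/1)(-5.446) = +4.142 V.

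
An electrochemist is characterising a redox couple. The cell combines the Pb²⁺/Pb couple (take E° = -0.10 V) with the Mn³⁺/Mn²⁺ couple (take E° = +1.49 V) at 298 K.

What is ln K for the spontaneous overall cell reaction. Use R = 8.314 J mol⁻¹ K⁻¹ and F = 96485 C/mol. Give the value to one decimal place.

Cathode: Mn³⁺/Mn²⁺; anode: Pb²⁺/Pb. E°cell = (+1.49) − (-0.10) = +1.59 V, with n = 2.
ΔG° = −nFE° = −RT ln K, so ln K = nFE°/(RT) = (2)(96485)(+1.59) / ((8.314)(298)) = 123.840.

123.8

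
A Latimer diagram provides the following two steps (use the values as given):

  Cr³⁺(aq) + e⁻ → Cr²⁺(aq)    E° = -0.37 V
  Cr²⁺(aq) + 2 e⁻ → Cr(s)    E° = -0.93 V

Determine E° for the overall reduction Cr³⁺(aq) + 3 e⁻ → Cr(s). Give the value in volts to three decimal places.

Standard free energies of sequential steps add: ΔG°₃ = ΔG°₁ + ΔG°₂, so n₃E°₃ = n₁E°₁ + n₂E°₂.
E°₃ = (1×-0.37 + 2×-0.93) / 3 = (-2.230) / 3 = -0.743 V.

-0.743 V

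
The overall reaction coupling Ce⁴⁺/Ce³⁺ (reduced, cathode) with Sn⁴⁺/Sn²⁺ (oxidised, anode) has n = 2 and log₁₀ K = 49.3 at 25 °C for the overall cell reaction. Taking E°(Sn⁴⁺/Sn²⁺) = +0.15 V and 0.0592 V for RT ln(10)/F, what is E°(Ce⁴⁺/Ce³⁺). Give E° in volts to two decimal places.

+1.61 V

E°cell = (0.0592/n)·log K = (0.0592/2)(49.3) = +1.459 V.
Since Ce⁴⁺/Ce³⁺ is the cathode and Sn⁴⁺/Sn²⁺ the anode, E°cell = E°(Ce⁴⁺/Ce³⁺) − E°(Sn⁴⁺/Sn²⁺).
So E°(Ce⁴⁺/Ce³⁺) = E°cell + E°(Sn⁴⁺/Sn²⁺) = +1.459 + (+0.15) = +1.61 V.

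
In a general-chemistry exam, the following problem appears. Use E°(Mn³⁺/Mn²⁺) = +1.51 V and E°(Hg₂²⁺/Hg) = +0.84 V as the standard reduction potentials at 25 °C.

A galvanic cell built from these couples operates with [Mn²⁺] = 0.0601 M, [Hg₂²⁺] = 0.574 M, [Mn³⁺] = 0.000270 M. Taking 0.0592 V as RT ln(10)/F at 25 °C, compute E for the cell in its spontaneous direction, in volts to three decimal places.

+0.538 V

Mn³⁺/Mn²⁺ is the cathode (higher E°), Hg₂²⁺/Hg the anode: E°cell = +1.51 − (+0.84) = +0.67 V, n = 2.
Overall: 2 Mn³⁺(aq) + 2 Hg(l) → 2 Mn²⁺(aq) + Hg₂²⁺(aq)
Q = [Mn²⁺]^2·[Hg₂²⁺] / ([Mn³⁺]^2); log Q = 4.454.
E = E° − (0.0592/n) log Q = +0.67 − (0.0592/2)(4.454) = +0.538 V.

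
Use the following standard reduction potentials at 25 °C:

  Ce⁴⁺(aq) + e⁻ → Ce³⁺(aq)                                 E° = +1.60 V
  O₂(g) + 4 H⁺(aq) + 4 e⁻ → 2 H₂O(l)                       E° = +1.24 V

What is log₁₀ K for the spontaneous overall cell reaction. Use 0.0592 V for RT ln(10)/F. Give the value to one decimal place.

24.3

Cathode: Ce⁴⁺/Ce³⁺; anode: O₂/H₂O. E°cell = +0.36 V, n = 4.
log K = nE°cell / 0.0592 = (4)(+0.36) / 0.0592 = 24.3.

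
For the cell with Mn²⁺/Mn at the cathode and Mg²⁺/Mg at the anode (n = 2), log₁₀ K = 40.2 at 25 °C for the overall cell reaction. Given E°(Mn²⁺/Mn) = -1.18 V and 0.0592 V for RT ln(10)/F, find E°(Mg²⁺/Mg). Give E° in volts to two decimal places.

E°cell = (0.0592/n)·log K = (0.0592/2)(40.2) = +1.190 V.
Since Mn²⁺/Mn is the cathode and Mg²⁺/Mg the anode, E°cell = E°(Mn²⁺/Mn) − E°(Mg²⁺/Mg).
So E°(Mg²⁺/Mg) = E°(Mn²⁺/Mn) − E°cell = (-1.18) − (+1.190) = -2.37 V.

-2.37 V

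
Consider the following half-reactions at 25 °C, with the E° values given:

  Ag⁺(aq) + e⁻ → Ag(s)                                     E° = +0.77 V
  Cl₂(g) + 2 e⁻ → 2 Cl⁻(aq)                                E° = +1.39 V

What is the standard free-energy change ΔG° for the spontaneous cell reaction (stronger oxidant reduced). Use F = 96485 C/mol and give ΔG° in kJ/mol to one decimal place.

Cl₂/Cl⁻ (E° = +1.39 V) is the cathode; Ag⁺/Ag (E° = +0.77 V) is the anode, so E°cell = +0.62 V.
Balancing electrons gives n = 2 (lcm of 2 and 1).
ΔG° = −nFE° = −(2)(96485)(+0.62) = -119,641 J = -119.6 kJ/mol.

-119.6 kJ/mol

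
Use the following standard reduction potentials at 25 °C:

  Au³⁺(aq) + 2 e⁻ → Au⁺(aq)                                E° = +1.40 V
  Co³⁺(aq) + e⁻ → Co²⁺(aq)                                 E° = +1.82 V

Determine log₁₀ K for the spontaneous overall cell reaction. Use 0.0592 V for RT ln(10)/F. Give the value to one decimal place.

14.2

Cathode: Co³⁺/Co²⁺; anode: Au³⁺/Au⁺. E°cell = +0.42 V, n = 2.
log K = nE°cell / 0.0592 = (2)(+0.42) / 0.0592 = 14.2.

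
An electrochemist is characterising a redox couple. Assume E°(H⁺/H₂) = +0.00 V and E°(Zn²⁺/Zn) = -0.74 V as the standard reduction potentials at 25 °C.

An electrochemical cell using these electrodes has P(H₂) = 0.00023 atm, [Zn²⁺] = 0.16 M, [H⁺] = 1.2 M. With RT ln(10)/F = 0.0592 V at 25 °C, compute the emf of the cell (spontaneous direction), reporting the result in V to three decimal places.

H⁺/H₂ is the cathode (higher E°), Zn²⁺/Zn the anode: E°cell = +0.00 − (-0.74) = +0.74 V, n = 2.
Overall: 2 H⁺(aq) + Zn(s) → H₂(g) + Zn²⁺(aq)
Q = P(H₂)·[Zn²⁺] / ([H⁺]^2); log Q = -4.593.
E = E° − (0.0592/n) log Q = +0.74 − (0.0592/2)(-4.593) = +0.876 V.

+0.876 V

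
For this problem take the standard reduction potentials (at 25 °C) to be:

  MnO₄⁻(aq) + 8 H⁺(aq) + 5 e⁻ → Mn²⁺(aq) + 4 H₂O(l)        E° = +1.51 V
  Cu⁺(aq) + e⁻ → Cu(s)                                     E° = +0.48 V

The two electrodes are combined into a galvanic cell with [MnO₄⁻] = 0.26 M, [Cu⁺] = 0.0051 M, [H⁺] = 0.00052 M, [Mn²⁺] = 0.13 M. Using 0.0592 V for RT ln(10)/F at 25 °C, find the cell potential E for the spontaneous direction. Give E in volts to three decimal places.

+0.858 V

MnO₄⁻/Mn²⁺ is the cathode (higher E°), Cu⁺/Cu the anode: E°cell = +1.51 − (+0.48) = +1.03 V, n = 5.
Overall: MnO₄⁻(aq) + 8 H⁺(aq) + 5 Cu(s) → Mn²⁺(aq) + 4 H₂O(l) + 5 Cu⁺(aq)
Q = [Mn²⁺]·[Cu⁺]^5 / ([MnO₄⁻]·[H⁺]^8); log Q = 14.509.
E = E° − (0.0592/n) log Q = +1.03 − (0.0592/5)(14.509) = +0.858 V.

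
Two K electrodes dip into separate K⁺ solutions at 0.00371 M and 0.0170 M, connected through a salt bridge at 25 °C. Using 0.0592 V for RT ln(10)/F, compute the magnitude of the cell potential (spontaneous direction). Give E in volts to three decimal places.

For a concentration cell E°cell = 0. The 0.0170 M side is the cathode (reduction is favoured where [K⁺] is higher).
With n = 1, E = −(0.0592/1) log([K⁺]ₐₙ/[K⁺]꜀ₐₜ) = −(0.0592/1) log(0.00371/0.017) = −(0.0592/1)(-0.661) = +0.039 V.

+0.039 V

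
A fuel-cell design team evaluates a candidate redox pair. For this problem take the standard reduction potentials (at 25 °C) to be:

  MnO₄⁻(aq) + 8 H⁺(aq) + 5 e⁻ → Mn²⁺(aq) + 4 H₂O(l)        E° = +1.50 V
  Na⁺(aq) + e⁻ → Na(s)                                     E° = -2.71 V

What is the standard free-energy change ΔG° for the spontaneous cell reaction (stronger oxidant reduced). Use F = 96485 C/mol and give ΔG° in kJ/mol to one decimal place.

-2031.0 kJ/mol

MnO₄⁻/Mn²⁺ (E° = +1.50 V) is the cathode; Na⁺/Na (E° = -2.71 V) is the anode, so E°cell = +4.21 V.
Balancing electrons gives n = 5 (lcm of 5 and 1).
ΔG° = −nFE° = −(5)(96485)(+4.21) = -2,031,009 J = -2031.0 kJ/mol.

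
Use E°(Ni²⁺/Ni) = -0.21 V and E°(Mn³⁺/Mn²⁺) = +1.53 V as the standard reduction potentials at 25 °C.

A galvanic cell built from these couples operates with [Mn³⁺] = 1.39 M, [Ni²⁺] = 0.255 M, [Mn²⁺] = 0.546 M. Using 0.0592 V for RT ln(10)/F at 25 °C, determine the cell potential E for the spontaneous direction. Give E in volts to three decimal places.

Mn³⁺/Mn²⁺ is the cathode (higher E°), Ni²⁺/Ni the anode: E°cell = +1.53 − (-0.21) = +1.74 V, n = 2.
Overall: 2 Mn³⁺(aq) + Ni(s) → 2 Mn²⁺(aq) + Ni²⁺(aq)
Q = [Mn²⁺]^2·[Ni²⁺] / ([Mn³⁺]^2); log Q = -1.405.
E = E° − (0.0592/n) log Q = +1.74 − (0.0592/2)(-1.405) = +1.782 V.

+1.782 V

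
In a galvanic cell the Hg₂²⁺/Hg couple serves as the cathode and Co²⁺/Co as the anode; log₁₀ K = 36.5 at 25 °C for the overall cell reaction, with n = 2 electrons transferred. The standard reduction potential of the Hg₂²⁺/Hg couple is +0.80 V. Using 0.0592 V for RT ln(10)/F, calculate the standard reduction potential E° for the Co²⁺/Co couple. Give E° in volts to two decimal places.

E°cell = (0.0592/n)·log K = (0.0592/2)(36.5) = +1.080 V.
Since Hg₂²⁺/Hg is the cathode and Co²⁺/Co the anode, E°cell = E°(Hg₂²⁺/Hg) − E°(Co²⁺/Co).
So E°(Co²⁺/Co) = E°(Hg₂²⁺/Hg) − E°cell = (+0.80) − (+1.080) = -0.28 V.

-0.28 V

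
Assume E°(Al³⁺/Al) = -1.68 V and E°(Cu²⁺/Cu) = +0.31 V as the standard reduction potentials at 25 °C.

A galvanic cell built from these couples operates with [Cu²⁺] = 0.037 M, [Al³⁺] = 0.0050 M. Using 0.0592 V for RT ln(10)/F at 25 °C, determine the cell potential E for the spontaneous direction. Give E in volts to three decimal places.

Cu²⁺/Cu is the cathode (higher E°), Al³⁺/Al the anode: E°cell = +0.31 − (-1.68) = +1.99 V, n = 6.
Overall: 3 Cu²⁺(aq) + 2 Al(s) → 3 Cu(s) + 2 Al³⁺(aq)
Q = [Al³⁺]^2 / ([Cu²⁺]^3); log Q = -0.307.
E = E° − (0.0592/n) log Q = +1.99 − (0.0592/6)(-0.307) = +1.993 V.

+1.993 V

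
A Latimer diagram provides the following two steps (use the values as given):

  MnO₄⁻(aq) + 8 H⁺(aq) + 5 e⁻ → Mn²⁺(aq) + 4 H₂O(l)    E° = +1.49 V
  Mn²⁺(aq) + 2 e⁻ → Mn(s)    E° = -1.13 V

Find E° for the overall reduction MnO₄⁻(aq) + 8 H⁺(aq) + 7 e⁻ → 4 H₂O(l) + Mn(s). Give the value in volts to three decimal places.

Adding the free-energy changes (−nFE°) of the two steps gives −n₃FE°₃ = −n₁FE°₁ − n₂FE°₂.
E°₃ = (5×+1.49 + 2×-1.13) / 7 = (+5.190) / 7 = +0.741 V.
E° values themselves are not directly additive — weighting by electron count is essential.

+0.741 V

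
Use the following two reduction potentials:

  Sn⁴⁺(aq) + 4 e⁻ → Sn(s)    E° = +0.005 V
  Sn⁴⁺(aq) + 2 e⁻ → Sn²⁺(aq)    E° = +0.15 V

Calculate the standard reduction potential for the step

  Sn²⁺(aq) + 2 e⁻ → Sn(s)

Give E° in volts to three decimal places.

Sequential free energies add, so n₃E°₃ = n₁E°₁ + n₂E°₂.
With n₃ = 4, and the known step contributing 2×(+0.15) V, the unknown satisfies 2·E° = 4×(+0.005) − 2×(+0.15) = -0.280.
E° = -0.280 / 2 = -0.140 V.

-0.140 V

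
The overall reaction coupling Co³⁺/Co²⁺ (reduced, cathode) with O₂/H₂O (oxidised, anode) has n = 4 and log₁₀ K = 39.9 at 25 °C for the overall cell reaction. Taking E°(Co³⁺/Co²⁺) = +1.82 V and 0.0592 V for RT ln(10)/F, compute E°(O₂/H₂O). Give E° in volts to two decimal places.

E°cell = (0.0592/n)·log K = (0.0592/4)(39.9) = +0.591 V.
Since Co³⁺/Co²⁺ is the cathode and O₂/H₂O the anode, E°cell = E°(Co³⁺/Co²⁺) − E°(O₂/H₂O).
So E°(O₂/H₂O) = E°(Co³⁺/Co²⁺) − E°cell = (+1.82) − (+0.591) = +1.23 V.

+1.23 V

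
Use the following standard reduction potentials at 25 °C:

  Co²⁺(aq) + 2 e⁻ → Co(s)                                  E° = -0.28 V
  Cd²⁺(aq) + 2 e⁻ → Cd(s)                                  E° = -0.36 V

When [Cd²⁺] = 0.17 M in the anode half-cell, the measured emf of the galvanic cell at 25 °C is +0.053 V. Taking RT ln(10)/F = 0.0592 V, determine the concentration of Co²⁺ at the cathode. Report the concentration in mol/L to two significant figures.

Co²⁺/Co is the cathode, Cd²⁺/Cd the anode: E°cell = +0.08 V, n = 2.
Overall reaction: Co²⁺(aq) + Cd(s) → Co(s) + Cd²⁺(aq); Q = [Cd²⁺]^1/[Co²⁺]^1.
From E = E° − (0.0592/n) log Q: log Q = (E° − E)·n/0.0592 = (+0.08 − (+0.053))·2/0.0592 = 0.9122.
So 1·log[Co²⁺] = 1·log(0.17) − log Q = -0.7696 − (0.9122) = -1.6818; [Co²⁺] = 10^(-1.6818) ≈ 0.021 M.

0.021 M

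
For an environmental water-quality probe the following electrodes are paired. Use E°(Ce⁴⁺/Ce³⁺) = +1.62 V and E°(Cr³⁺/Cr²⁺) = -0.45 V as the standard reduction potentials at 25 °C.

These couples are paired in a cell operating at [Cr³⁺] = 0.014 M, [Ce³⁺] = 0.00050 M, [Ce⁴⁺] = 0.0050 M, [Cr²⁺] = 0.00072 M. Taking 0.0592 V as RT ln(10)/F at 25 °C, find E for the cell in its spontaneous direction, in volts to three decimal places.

Ce⁴⁺/Ce³⁺ is the cathode (higher E°), Cr³⁺/Cr²⁺ the anode: E°cell = +1.62 − (-0.45) = +2.07 V, n = 1.
Overall: Ce⁴⁺(aq) + Cr²⁺(aq) → Ce³⁺(aq) + Cr³⁺(aq)
Q = [Ce³⁺]·[Cr³⁺] / ([Ce⁴⁺]·[Cr²⁺]); log Q = 0.289.
E = E° − (0.0592/n) log Q = +2.07 − (0.0592/1)(0.289) = +2.053 V.

+2.053 V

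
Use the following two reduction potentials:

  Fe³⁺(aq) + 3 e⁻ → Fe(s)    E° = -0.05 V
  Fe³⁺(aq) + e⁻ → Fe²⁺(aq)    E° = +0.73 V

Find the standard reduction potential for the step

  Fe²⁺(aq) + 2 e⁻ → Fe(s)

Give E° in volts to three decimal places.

Sequential free energies add, so n₃E°₃ = n₁E°₁ + n₂E°₂.
With n₃ = 3, and the known step contributing 1×(+0.73) V, the unknown satisfies 2·E° = 3×(-0.05) − 1×(+0.73) = -0.880.
E° = -0.880 / 2 = -0.440 V.

-0.440 V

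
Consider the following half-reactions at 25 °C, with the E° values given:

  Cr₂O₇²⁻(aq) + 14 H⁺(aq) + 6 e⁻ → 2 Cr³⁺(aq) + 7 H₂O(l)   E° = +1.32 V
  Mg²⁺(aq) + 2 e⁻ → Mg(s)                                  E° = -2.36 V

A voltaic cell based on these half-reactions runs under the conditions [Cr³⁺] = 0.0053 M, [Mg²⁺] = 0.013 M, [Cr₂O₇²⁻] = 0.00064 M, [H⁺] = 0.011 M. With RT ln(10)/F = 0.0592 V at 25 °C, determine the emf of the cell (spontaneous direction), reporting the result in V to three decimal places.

+3.479 V

Cr₂O₇²⁻/Cr³⁺ is the cathode (higher E°), Mg²⁺/Mg the anode: E°cell = +1.32 − (-2.36) = +3.68 V, n = 6.
Overall: Cr₂O₇²⁻(aq) + 14 H⁺(aq) + 3 Mg(s) → 2 Cr³⁺(aq) + 7 H₂O(l) + 3 Mg²⁺(aq)
Q = [Cr³⁺]^2·[Mg²⁺]^3 / ([Cr₂O₇²⁻]·[H⁺]^14); log Q = 20.405.
E = E° − (0.0592/n) log Q = +3.68 − (0.0592/6)(20.405) = +3.479 V.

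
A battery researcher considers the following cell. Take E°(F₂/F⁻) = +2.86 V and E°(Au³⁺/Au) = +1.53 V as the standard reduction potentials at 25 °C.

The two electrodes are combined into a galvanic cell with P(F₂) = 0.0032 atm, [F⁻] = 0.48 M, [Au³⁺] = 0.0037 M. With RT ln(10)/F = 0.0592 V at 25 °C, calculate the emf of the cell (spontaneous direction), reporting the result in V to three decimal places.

+1.323 V

F₂/F⁻ is the cathode (higher E°), Au³⁺/Au the anode: E°cell = +2.86 − (+1.53) = +1.33 V, n = 6.
Overall: 3 F₂(g) + 2 Au(s) → 6 F⁻(aq) + 2 Au³⁺(aq)
Q = [F⁻]^6·[Au³⁺]^2 / (P(F₂)^3); log Q = 0.708.
E = E° − (0.0592/n) log Q = +1.33 − (0.0592/6)(0.708) = +1.323 V.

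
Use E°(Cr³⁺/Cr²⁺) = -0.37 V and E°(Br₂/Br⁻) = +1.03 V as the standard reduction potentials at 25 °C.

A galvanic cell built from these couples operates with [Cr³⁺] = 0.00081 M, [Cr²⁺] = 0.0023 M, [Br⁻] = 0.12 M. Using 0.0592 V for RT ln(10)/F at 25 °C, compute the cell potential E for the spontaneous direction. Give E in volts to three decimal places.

+1.481 V

Br₂/Br⁻ is the cathode (higher E°), Cr³⁺/Cr²⁺ the anode: E°cell = +1.03 − (-0.37) = +1.40 V, n = 2.
Overall: Br₂(l) + 2 Cr²⁺(aq) → 2 Br⁻(aq) + 2 Cr³⁺(aq)
Q = [Br⁻]^2·[Cr³⁺]^2 / ([Cr²⁺]^2); log Q = -2.748.
E = E° − (0.0592/n) log Q = +1.40 − (0.0592/2)(-2.748) = +1.481 V.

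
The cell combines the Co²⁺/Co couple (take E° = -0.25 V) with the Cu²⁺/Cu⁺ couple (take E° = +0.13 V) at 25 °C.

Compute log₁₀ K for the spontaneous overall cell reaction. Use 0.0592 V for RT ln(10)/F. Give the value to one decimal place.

12.8

Cathode: Cu²⁺/Cu⁺; anode: Co²⁺/Co. E°cell = +0.38 V, n = 2.
log K = nE°cell / 0.0592 = (2)(+0.38) / 0.0592 = 12.8.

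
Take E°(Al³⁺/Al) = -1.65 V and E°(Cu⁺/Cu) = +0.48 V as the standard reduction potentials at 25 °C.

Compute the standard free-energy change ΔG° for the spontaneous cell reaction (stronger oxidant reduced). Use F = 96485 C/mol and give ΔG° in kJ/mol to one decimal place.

Cu⁺/Cu (E° = +0.48 V) is the cathode; Al³⁺/Al (E° = -1.65 V) is the anode, so E°cell = +2.13 V.
Balancing electrons gives n = 3 (lcm of 1 and 3).
ΔG° = −nFE° = −(3)(96485)(+2.13) = -616,539 J = -616.5 kJ/mol.

-616.5 kJ/mol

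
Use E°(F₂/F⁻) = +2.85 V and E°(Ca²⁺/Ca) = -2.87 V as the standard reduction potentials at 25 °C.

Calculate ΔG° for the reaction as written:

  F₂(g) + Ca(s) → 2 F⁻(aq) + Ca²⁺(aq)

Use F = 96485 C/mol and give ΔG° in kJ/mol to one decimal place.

-1103.8 kJ/mol

As written, F₂/F⁻ is reduced (cathode) and Ca²⁺/Ca is oxidised (anode), so E°cell = (+2.85) − (-2.87) = +5.72 V.
Balancing electrons gives n = 2.
ΔG° = −nFE° = −(2)(96485)(+5.72) = -1,103,788 J = -1103.8 kJ/mol.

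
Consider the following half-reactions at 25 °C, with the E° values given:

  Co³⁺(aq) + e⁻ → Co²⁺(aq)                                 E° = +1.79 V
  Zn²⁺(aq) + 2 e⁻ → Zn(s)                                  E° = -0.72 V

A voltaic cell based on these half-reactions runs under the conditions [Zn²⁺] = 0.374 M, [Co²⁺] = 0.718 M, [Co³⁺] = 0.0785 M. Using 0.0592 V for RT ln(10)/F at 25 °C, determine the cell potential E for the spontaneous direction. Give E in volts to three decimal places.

Co³⁺/Co²⁺ is the cathode (higher E°), Zn²⁺/Zn the anode: E°cell = +1.79 − (-0.72) = +2.51 V, n = 2.
Overall: 2 Co³⁺(aq) + Zn(s) → 2 Co²⁺(aq) + Zn²⁺(aq)
Q = [Co²⁺]^2·[Zn²⁺] / ([Co³⁺]^2); log Q = 1.495.
E = E° − (0.0592/n) log Q = +2.51 − (0.0592/2)(1.495) = +2.466 V.

+2.466 V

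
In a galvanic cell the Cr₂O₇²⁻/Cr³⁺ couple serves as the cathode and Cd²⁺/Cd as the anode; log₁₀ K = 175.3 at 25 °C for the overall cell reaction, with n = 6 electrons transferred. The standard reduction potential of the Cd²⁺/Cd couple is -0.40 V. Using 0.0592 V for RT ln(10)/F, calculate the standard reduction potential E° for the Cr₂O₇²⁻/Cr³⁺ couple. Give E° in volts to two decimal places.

E°cell = (0.0592/n)·log K = (0.0592/6)(175.3) = +1.730 V.
Since Cr₂O₇²⁻/Cr³⁺ is the cathode and Cd²⁺/Cd the anode, E°cell = E°(Cr₂O₇²⁻/Cr³⁺) − E°(Cd²⁺/Cd).
So E°(Cr₂O₇²⁻/Cr³⁺) = E°cell + E°(Cd²⁺/Cd) = +1.730 + (-0.40) = +1.33 V.

+1.33 V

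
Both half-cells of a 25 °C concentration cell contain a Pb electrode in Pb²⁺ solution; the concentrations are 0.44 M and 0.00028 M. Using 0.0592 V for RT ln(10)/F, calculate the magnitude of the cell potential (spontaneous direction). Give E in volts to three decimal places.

For a concentration cell E°cell = 0. The 0.44 M side is the cathode (reduction is favoured where [Pb²⁺] is higher).
With n = 2, E = −(0.0592/2) log([Pb²⁺]ₐₙ/[Pb²⁺]꜀ₐₜ) = −(0.0592/2) log(0.00028/0.44) = −(0.0592/2)(-3.196) = +0.095 V.

+0.095 V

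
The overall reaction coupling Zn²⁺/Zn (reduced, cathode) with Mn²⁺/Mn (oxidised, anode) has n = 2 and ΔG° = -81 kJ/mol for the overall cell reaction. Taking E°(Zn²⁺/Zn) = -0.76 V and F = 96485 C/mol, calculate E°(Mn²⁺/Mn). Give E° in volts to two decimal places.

E°cell = −ΔG°/(nF) = −(-81×10³)/((2)(96485)) = +0.420 V.
Since Zn²⁺/Zn is the cathode and Mn²⁺/Mn the anode, E°cell = E°(Zn²⁺/Zn) − E°(Mn²⁺/Mn).
So E°(Mn²⁺/Mn) = E°(Zn²⁺/Zn) − E°cell = (-0.76) − (+0.420) = -1.18 V.

-1.18 V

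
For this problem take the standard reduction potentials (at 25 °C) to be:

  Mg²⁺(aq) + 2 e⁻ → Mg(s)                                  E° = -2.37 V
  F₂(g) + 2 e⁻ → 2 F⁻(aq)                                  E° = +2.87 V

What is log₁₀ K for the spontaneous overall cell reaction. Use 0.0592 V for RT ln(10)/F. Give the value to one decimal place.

Cathode: F₂/F⁻; anode: Mg²⁺/Mg. E°cell = +5.24 V, n = 2.
log K = nE°cell / 0.0592 = (2)(+5.24) / 0.0592 = 177.0.

177.0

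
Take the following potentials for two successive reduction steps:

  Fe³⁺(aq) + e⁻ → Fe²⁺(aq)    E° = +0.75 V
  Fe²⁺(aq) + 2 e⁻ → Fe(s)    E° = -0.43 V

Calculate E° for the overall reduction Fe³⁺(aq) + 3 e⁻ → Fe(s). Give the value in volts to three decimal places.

-0.037 V

Standard free energies of sequential steps add: ΔG°₃ = ΔG°₁ + ΔG°₂, so n₃E°₃ = n₁E°₁ + n₂E°₂.
E°₃ = (1×+0.75 + 2×-0.43) / 3 = (-0.110) / 3 = -0.037 V.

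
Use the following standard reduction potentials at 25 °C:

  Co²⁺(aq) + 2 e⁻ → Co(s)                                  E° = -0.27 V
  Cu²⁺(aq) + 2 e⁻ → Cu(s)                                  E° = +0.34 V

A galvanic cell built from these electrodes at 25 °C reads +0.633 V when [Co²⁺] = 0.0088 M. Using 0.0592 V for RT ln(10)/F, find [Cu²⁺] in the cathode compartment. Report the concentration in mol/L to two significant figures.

Cu²⁺/Cu is the cathode, Co²⁺/Co the anode: E°cell = +0.61 V, n = 2.
Overall reaction: Cu²⁺(aq) + Co(s) → Cu(s) + Co²⁺(aq); Q = [Co²⁺]^1/[Cu²⁺]^1.
From E = E° − (0.0592/n) log Q: log Q = (E° − E)·n/0.0592 = (+0.61 − (+0.633))·2/0.0592 = -0.7770.
So 1·log[Cu²⁺] = 1·log(0.0088) − log Q = -2.0555 − (-0.7770) = -1.2785; [Cu²⁺] = 10^(-1.2785) ≈ 0.053 M.

0.053 M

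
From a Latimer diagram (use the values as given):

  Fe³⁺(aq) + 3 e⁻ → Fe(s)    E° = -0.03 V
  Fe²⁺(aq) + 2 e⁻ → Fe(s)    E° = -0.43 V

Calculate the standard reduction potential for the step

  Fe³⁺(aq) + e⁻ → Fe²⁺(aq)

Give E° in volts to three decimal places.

Sequential free energies add, so n₃E°₃ = n₁E°₁ + n₂E°₂.
With n₃ = 3, and the known step contributing 2×(-0.43) V, the unknown satisfies 1·E° = 3×(-0.03) − 2×(-0.43) = +0.770.
E° = +0.770 / 1 = +0.770 V.

+0.770 V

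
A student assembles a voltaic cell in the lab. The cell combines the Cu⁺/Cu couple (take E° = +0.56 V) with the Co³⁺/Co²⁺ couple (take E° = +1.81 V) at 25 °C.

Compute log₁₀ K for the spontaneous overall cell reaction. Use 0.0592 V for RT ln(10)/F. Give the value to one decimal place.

21.1

Cathode: Co³⁺/Co²⁺; anode: Cu⁺/Cu. E°cell = +1.25 V, n = 1.
log K = nE°cell / 0.0592 = (1)(+1.25) / 0.0592 = 21.1.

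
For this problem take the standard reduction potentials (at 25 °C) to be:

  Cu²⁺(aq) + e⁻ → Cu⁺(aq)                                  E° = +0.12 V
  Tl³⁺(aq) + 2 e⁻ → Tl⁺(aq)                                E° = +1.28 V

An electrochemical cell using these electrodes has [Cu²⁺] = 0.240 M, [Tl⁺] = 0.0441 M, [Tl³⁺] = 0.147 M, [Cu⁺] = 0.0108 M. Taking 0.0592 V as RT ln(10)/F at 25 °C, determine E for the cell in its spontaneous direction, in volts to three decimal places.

+1.096 V

Tl³⁺/Tl⁺ is the cathode (higher E°), Cu²⁺/Cu⁺ the anode: E°cell = +1.28 − (+0.12) = +1.16 V, n = 2.
Overall: Tl³⁺(aq) + 2 Cu⁺(aq) → Tl⁺(aq) + 2 Cu²⁺(aq)
Q = [Tl⁺]·[Cu²⁺]^2 / ([Tl³⁺]·[Cu⁺]^2); log Q = 2.171.
E = E° − (0.0592/n) log Q = +1.16 − (0.0592/2)(2.171) = +1.096 V.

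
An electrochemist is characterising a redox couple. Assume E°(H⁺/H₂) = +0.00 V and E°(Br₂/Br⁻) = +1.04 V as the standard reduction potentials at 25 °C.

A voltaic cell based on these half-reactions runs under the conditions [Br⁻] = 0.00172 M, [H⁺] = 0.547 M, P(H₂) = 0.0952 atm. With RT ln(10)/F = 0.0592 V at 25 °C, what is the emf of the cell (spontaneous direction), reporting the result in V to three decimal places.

Br₂/Br⁻ is the cathode (higher E°), H⁺/H₂ the anode: E°cell = +1.04 − (+0.00) = +1.04 V, n = 2.
Overall: Br₂(l) + H₂(g) → 2 Br⁻(aq) + 2 H⁺(aq)
Q = [Br⁻]^2·[H⁺]^2 / (P(H₂)); log Q = -5.032.
E = E° − (0.0592/n) log Q = +1.04 − (0.0592/2)(-5.032) = +1.189 V.

+1.189 V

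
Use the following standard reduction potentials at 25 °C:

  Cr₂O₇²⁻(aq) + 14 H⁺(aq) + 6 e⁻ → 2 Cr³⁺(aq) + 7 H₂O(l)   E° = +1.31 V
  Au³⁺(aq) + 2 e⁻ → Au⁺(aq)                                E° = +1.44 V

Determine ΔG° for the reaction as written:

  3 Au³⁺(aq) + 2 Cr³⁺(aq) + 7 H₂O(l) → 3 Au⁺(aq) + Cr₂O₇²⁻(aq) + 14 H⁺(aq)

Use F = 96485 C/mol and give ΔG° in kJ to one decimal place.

-75.3 kJ

As written, Au³⁺/Au⁺ is reduced (cathode) and Cr₂O₇²⁻/Cr³⁺ is oxidised (anode), so E°cell = (+1.44) − (+1.31) = +0.13 V.
Balancing electrons gives n = 6.
ΔG° = −nFE° = −(6)(96485)(+0.13) = -75,258 J = -75.3 kJ.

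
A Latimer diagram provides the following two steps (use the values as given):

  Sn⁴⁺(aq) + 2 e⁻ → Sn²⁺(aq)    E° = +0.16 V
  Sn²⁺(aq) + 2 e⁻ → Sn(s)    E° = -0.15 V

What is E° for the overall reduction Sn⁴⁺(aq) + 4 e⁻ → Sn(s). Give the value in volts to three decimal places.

Since ΔG° = −nFE° is additive over sequential reductions, n₃E°₃ = n₁E°₁ + n₂E°₂.
E°₃ = (2×+0.16 + 2×-0.15) / 4 = (+0.020) / 4 = +0.005 V.

+0.005 V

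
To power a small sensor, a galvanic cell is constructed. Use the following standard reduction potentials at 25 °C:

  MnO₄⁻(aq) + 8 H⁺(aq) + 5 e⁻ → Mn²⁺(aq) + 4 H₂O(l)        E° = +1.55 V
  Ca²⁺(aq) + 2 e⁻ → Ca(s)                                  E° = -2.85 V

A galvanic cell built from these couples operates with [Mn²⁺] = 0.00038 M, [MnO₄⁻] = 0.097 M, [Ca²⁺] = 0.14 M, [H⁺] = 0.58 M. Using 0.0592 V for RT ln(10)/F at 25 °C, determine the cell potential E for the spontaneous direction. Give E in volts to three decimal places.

+4.431 V

MnO₄⁻/Mn²⁺ is the cathode (higher E°), Ca²⁺/Ca the anode: E°cell = +1.55 − (-2.85) = +4.40 V, n = 10.
Overall: 2 MnO₄⁻(aq) + 16 H⁺(aq) + 5 Ca(s) → 2 Mn²⁺(aq) + 8 H₂O(l) + 5 Ca²⁺(aq)
Q = [Mn²⁺]^2·[Ca²⁺]^5 / ([MnO₄⁻]^2·[H⁺]^16); log Q = -5.298.
E = E° − (0.0592/n) log Q = +4.40 − (0.0592/10)(-5.298) = +4.431 V.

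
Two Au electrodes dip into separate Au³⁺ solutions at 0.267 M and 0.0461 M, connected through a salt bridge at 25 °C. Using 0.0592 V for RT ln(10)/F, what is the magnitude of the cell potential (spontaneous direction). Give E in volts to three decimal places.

For a concentration cell E°cell = 0. The 0.267 M side is the cathode (reduction is favoured where [Au³⁺] is higher).
With n = 3, E = −(0.0592/3) log([Au³⁺]ₐₙ/[Au³⁺]꜀ₐₜ) = −(0.0592/3) log(0.0461/0.267) = −(0.0592/3)(-0.763) = +0.015 V.

+0.015 V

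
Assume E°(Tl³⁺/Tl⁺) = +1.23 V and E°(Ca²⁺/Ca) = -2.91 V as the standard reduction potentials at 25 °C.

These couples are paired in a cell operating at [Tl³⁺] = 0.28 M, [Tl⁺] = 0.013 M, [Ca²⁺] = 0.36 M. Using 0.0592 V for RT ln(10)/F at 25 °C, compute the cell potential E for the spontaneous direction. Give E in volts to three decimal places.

Tl³⁺/Tl⁺ is the cathode (higher E°), Ca²⁺/Ca the anode: E°cell = +1.23 − (-2.91) = +4.14 V, n = 2.
Overall: Tl³⁺(aq) + Ca(s) → Tl⁺(aq) + Ca²⁺(aq)
Q = [Tl⁺]·[Ca²⁺] / ([Tl³⁺]); log Q = -1.777.
E = E° − (0.0592/n) log Q = +4.14 − (0.0592/2)(-1.777) = +4.193 V.

+4.193 V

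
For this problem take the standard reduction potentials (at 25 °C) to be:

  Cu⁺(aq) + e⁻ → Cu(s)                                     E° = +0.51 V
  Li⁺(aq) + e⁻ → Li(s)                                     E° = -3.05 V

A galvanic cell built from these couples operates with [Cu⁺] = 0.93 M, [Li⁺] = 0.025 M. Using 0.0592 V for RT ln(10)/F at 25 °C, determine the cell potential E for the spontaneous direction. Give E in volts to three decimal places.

+3.653 V

Cu⁺/Cu is the cathode (higher E°), Li⁺/Li the anode: E°cell = +0.51 − (-3.05) = +3.56 V, n = 1.
Overall: Cu⁺(aq) + Li(s) → Cu(s) + Li⁺(aq)
Q = [Li⁺] / ([Cu⁺]); log Q = -1.571.
E = E° − (0.0592/n) log Q = +3.56 − (0.0592/1)(-1.571) = +3.653 V.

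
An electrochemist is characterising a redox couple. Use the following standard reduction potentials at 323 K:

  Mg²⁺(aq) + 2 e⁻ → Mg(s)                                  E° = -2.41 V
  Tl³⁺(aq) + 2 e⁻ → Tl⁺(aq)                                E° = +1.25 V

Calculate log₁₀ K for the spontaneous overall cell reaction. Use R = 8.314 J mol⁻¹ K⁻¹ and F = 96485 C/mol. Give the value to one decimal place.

Cathode: Tl³⁺/Tl⁺; anode: Mg²⁺/Mg. E°cell = (+1.25) − (-2.41) = +3.66 V, with n = 2.
ΔG° = −nFE° = −RT ln K, so ln K = nFE°/(RT) = (2)(96485)(+3.66) / ((8.314)(323)) = 263.002.
log₁₀ K = 263.002 / ln 10 = 114.2.

114.2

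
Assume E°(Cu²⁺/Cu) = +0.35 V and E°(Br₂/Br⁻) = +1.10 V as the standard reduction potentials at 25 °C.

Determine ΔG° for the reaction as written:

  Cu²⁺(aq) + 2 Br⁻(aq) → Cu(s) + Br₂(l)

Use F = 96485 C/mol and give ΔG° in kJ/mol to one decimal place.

+144.7 kJ/mol

As written, Cu²⁺/Cu is reduced (cathode) and Br₂/Br⁻ is oxidised (anode), so E°cell = (+0.35) − (+1.10) = -0.75 V.
Balancing electrons gives n = 2.
ΔG° = −nFE° = −(2)(96485)(-0.75) = 144,728 J = +144.7 kJ/mol.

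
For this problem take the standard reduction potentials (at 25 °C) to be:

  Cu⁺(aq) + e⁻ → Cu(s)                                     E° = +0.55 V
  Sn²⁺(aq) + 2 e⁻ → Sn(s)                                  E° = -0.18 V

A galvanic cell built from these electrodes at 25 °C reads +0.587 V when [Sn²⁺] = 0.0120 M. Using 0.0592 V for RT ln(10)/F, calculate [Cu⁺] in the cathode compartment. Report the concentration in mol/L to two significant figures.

Cu⁺/Cu is the cathode, Sn²⁺/Sn the anode: E°cell = +0.73 V, n = 2.
Overall reaction: 2 Cu⁺(aq) + Sn(s) → 2 Cu(s) + Sn²⁺(aq); Q = [Sn²⁺]^1/[Cu⁺]^2.
From E = E° − (0.0592/n) log Q: log Q = (E° − E)·n/0.0592 = (+0.73 − (+0.587))·2/0.0592 = 4.8311.
So 2·log[Cu⁺] = 1·log(0.012) − log Q = -1.9208 − (4.8311) = -6.7519; log[Cu⁺] = -6.7519 / 2 = -3.3760; [Cu⁺] = 10^(-3.3760) ≈ 0.00042 M.

0.00042 M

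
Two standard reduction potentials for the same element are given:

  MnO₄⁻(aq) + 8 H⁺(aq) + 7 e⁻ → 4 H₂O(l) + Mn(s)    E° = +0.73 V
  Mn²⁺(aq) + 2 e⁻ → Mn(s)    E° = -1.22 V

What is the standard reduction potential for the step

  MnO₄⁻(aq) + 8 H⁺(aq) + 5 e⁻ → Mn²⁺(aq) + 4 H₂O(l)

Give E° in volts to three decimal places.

Sequential free energies add, so n₃E°₃ = n₁E°₁ + n₂E°₂.
With n₃ = 7, and the known step contributing 2×(-1.22) V, the unknown satisfies 5·E° = 7×(+0.73) − 2×(-1.22) = +7.550.
E° = +7.550 / 5 = +1.510 V.

+1.510 V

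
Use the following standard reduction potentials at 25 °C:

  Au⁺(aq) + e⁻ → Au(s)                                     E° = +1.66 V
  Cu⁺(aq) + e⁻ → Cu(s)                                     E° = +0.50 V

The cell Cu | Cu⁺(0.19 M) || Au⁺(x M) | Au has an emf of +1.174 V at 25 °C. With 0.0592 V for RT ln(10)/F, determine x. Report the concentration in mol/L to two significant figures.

Au⁺/Au is the cathode, Cu⁺/Cu the anode: E°cell = +1.16 V, n = 1.
Overall reaction: Au⁺(aq) + Cu(s) → Au(s) + Cu⁺(aq); Q = [Cu⁺]^1/[Au⁺]^1.
From E = E° − (0.0592/n) log Q: log Q = (E° − E)·n/0.0592 = (+1.16 − (+1.174))·1/0.0592 = -0.2365.
So 1·log[Au⁺] = 1·log(0.19) − log Q = -0.7212 − (-0.2365) = -0.4847; [Au⁺] = 10^(-0.4847) ≈ 0.33 M.

0.33 M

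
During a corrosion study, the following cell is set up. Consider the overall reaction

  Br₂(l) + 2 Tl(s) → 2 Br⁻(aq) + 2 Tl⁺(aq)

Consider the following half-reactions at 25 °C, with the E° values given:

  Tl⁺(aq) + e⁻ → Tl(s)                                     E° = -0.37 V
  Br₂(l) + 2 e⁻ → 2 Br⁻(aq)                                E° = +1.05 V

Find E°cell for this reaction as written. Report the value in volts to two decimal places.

The Br₂/Br⁻ couple has the higher reduction potential, so it is the cathode; Tl⁺/Tl is oxidised at the anode.
E°cell = E°(cathode) − E°(anode) = (+1.05) − (-0.37) = +1.42 V.
Since E°cell > 0, the reaction is spontaneous under standard conditions.

+1.42 V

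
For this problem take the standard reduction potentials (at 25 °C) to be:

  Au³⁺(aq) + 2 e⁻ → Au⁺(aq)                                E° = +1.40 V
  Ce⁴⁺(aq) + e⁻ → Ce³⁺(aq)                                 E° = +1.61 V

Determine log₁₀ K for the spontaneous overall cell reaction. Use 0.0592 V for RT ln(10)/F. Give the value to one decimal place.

Cathode: Ce⁴⁺/Ce³⁺; anode: Au³⁺/Au⁺. E°cell = +0.21 V, n = 2.
log K = nE°cell / 0.0592 = (2)(+0.21) / 0.0592 = 7.1.

7.1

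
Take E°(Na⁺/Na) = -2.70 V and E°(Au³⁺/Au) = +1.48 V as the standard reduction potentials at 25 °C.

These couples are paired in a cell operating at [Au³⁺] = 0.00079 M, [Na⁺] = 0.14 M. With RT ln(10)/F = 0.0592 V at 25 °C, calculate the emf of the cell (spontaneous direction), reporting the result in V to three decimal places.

+4.169 V

Au³⁺/Au is the cathode (higher E°), Na⁺/Na the anode: E°cell = +1.48 − (-2.70) = +4.18 V, n = 3.
Overall: Au³⁺(aq) + 3 Na(s) → Au(s) + 3 Na⁺(aq)
Q = [Na⁺]^3 / ([Au³⁺]); log Q = 0.541.
E = E° − (0.0592/n) log Q = +4.18 − (0.0592/3)(0.541) = +4.169 V.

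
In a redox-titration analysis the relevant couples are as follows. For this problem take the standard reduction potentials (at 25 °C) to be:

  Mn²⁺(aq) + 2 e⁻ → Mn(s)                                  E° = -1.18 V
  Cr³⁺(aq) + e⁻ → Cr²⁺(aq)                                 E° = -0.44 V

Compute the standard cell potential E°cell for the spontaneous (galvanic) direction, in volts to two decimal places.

+0.74 V

The Cr³⁺/Cr²⁺ couple has the higher reduction potential, so it is the cathode; Mn²⁺/Mn is oxidised at the anode.
E°cell = E°(cathode) − E°(anode) = (-0.44) − (-1.18) = +0.74 V.
Since E°cell > 0, the reaction is spontaneous under standard conditions.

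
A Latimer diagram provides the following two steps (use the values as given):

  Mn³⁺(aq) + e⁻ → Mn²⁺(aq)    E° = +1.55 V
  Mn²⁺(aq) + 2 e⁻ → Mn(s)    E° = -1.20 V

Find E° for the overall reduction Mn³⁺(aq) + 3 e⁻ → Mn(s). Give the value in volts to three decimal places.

-0.283 V

Since ΔG° = −nFE° is additive over sequential reductions, n₃E°₃ = n₁E°₁ + n₂E°₂.
E°₃ = (1×+1.55 + 2×-1.20) / 3 = (-0.850) / 3 = -0.283 V.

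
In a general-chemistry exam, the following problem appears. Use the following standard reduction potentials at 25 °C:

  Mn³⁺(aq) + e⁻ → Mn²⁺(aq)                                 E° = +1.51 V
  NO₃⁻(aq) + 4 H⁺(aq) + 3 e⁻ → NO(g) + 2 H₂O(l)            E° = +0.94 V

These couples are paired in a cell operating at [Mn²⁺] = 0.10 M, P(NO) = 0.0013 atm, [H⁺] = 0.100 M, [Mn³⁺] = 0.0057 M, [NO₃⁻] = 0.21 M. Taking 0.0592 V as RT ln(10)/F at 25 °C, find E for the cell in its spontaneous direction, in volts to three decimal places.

+0.532 V

Mn³⁺/Mn²⁺ is the cathode (higher E°), NO₃⁻/NO the anode: E°cell = +1.51 − (+0.94) = +0.57 V, n = 3.
Overall: 3 Mn³⁺(aq) + NO(g) + 2 H₂O(l) → 3 Mn²⁺(aq) + NO₃⁻(aq) + 4 H⁺(aq)
Q = [Mn²⁺]^3·[NO₃⁻]·[H⁺]^4 / ([Mn³⁺]^3·P(NO)); log Q = 1.941.
E = E° − (0.0592/n) log Q = +0.57 − (0.0592/3)(1.941) = +0.532 V.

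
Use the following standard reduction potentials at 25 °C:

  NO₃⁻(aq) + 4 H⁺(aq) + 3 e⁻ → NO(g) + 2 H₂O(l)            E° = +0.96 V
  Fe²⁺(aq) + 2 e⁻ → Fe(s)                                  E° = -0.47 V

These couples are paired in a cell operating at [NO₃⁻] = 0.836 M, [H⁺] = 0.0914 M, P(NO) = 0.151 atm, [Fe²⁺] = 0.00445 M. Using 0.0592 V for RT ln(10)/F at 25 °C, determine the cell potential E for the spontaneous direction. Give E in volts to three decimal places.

+1.432 V

NO₃⁻/NO is the cathode (higher E°), Fe²⁺/Fe the anode: E°cell = +0.96 − (-0.47) = +1.43 V, n = 6.
Overall: 2 NO₃⁻(aq) + 8 H⁺(aq) + 3 Fe(s) → 2 NO(g) + 4 H₂O(l) + 3 Fe²⁺(aq)
Q = P(NO)^2·[Fe²⁺]^3 / ([NO₃⁻]^2·[H⁺]^8); log Q = -0.229.
E = E° − (0.0592/n) log Q = +1.43 − (0.0592/6)(-0.229) = +1.432 V.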